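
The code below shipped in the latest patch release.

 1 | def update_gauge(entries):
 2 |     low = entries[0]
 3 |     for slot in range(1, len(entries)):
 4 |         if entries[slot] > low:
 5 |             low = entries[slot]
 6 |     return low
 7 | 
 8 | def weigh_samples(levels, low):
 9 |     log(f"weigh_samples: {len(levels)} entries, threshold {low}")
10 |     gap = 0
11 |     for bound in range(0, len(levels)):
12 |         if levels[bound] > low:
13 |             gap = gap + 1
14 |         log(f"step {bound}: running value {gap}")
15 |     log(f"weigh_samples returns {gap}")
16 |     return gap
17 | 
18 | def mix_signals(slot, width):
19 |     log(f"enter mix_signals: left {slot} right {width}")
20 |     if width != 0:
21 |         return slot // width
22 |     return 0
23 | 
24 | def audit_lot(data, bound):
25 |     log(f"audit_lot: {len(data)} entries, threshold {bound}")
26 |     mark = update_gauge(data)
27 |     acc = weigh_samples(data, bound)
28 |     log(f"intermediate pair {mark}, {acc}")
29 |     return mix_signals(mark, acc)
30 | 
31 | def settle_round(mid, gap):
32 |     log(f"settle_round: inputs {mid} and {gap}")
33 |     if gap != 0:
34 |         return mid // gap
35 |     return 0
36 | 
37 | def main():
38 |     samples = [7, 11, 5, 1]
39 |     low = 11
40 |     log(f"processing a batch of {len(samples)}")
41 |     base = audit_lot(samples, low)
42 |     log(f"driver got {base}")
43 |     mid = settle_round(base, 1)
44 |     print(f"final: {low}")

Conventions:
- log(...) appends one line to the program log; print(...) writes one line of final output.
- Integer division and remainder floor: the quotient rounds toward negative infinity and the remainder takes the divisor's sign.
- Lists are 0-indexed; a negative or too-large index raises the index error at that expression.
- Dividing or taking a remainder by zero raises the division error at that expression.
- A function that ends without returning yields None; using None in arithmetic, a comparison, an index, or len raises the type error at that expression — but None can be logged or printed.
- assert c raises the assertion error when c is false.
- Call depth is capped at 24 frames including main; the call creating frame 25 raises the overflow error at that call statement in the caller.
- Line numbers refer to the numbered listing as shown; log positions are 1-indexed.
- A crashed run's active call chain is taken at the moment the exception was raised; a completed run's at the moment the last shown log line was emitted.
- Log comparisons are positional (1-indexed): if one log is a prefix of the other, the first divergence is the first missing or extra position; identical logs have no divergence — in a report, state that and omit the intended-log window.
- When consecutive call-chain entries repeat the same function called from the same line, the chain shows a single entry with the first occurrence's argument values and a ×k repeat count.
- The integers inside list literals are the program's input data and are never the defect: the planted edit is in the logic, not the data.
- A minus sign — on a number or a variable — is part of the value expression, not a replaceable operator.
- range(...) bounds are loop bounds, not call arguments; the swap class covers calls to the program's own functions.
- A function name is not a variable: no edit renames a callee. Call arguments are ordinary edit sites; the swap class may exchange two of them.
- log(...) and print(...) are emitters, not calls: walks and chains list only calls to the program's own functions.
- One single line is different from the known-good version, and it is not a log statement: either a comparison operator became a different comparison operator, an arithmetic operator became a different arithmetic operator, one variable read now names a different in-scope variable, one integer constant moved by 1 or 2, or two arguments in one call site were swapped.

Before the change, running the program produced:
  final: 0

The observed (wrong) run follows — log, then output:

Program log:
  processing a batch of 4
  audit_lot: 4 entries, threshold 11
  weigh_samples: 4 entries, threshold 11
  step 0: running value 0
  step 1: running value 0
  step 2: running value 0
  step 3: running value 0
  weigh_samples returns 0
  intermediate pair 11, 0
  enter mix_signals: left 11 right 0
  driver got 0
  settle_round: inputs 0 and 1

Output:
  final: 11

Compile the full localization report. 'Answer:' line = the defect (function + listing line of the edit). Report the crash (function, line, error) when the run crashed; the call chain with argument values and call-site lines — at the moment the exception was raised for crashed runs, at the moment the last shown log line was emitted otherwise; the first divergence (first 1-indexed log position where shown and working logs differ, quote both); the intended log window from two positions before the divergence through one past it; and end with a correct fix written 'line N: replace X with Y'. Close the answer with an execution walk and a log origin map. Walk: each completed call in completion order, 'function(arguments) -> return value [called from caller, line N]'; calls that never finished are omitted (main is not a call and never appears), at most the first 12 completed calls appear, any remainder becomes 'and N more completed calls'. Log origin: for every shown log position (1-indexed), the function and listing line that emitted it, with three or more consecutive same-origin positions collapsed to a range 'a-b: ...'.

Answer: the defect is in main at line 44.
The tell: Every logged value matches the working version; the printed result is what differs.
Call chain: main -> settle_round(0, 1) (called at line 43).
First divergence: there is none — every log position agrees.
Execution walk:
  update_gauge([7, 11, 5, 1]) -> 11  [called from audit_lot, line 26]
  weigh_samples([7, 11, 5, 1], 11) -> 0  [called from audit_lot, line 27]
  mix_signals(11, 0) -> 0  [called from audit_lot, line 29]
  audit_lot([7, 11, 5, 1], 11) -> 0  [called from main, line 41]
  settle_round(0, 1) -> 0  [called from main, line 43]
Log origin:
  1: logged in main at line 40
  2: logged in audit_lot at line 25
  3: logged in weigh_samples at line 9
  4-7: logged in weigh_samples at line 14
  8: logged in weigh_samples at line 15
  9: logged in audit_lot at line 28
  10: logged in mix_signals at line 19
  11: logged in main at line 42
  12: logged in settle_round at line 32
A correct fix: line 44: replace `low` with `mid`.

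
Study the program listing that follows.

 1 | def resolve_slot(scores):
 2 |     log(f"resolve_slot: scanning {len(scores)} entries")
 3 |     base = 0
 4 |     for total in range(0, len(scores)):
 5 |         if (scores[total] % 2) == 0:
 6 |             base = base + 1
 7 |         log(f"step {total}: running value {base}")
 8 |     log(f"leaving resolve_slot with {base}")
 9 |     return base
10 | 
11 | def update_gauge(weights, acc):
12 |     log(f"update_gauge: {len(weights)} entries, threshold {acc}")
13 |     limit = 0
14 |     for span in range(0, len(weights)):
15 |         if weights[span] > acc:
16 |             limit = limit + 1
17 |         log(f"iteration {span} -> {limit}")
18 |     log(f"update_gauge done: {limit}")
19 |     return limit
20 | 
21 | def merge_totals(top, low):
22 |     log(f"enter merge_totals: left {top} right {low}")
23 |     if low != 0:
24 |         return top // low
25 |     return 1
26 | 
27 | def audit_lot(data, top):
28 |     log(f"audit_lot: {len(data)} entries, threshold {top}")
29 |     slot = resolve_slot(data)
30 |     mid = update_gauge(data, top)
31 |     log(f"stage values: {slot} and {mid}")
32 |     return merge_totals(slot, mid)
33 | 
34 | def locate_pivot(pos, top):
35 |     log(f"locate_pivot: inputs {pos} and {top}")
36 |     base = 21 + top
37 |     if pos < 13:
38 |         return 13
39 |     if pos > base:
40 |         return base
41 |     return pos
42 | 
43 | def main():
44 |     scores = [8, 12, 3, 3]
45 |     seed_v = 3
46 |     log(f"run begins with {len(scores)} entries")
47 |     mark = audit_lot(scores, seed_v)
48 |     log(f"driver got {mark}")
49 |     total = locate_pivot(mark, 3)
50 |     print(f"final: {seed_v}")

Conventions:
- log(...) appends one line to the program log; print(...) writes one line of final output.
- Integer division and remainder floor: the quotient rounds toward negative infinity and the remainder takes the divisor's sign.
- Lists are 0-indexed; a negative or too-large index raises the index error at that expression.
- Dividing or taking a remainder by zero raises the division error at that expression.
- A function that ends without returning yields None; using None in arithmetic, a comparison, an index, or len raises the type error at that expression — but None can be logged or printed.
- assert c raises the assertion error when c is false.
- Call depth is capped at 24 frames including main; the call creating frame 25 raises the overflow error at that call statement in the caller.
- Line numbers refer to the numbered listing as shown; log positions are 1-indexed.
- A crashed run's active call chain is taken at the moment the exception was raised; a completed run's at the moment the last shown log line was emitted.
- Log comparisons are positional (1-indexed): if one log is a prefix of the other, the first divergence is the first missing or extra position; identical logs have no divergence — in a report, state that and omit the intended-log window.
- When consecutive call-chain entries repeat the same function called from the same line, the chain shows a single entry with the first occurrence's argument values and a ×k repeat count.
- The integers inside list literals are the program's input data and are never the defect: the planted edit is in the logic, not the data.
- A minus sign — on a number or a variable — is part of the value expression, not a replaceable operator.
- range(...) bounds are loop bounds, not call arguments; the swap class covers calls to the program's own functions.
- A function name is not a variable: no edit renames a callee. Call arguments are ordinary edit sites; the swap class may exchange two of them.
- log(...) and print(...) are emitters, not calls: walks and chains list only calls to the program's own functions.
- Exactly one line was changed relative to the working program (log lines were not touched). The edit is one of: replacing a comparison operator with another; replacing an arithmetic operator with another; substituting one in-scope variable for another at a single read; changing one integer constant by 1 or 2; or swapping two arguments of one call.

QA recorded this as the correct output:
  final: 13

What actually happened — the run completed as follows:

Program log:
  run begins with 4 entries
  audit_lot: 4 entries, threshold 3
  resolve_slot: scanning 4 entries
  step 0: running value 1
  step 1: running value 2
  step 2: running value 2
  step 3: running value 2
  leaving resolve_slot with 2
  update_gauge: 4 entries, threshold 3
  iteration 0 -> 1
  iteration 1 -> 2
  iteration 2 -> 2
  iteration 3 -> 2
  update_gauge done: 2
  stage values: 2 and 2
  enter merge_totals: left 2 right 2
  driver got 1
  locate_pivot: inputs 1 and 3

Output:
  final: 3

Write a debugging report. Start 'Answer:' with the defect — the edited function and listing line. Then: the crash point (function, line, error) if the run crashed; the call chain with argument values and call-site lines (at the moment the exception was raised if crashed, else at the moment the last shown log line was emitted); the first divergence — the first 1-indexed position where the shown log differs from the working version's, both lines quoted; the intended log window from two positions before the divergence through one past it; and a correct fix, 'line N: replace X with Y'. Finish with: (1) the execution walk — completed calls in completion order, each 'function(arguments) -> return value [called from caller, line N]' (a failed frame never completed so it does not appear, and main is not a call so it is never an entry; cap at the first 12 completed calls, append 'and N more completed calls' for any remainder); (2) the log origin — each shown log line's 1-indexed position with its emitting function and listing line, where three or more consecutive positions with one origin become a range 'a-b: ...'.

Answer: the defect is in main at line 50.
Key observation: Every logged value matches the working version; the printed result is what differs.
Call chain: main -> locate_pivot(1, 3) (called at line 49).
First divergence: there is none — every log position agrees.
Execution walk:
  resolve_slot([8, 12, 3, 3]) -> 2  [called from audit_lot, line 29]
  update_gauge([8, 12, 3, 3], 3) -> 2  [called from audit_lot, line 30]
  merge_totals(2, 2) -> 1  [called from audit_lot, line 32]
  audit_lot([8, 12, 3, 3], 3) -> 1  [called from main, line 47]
  locate_pivot(1, 3) -> 13  [called from main, line 49]
Log line origins:
  1: from main, line 46
  2: from audit_lot, line 28
  3: from resolve_slot, line 2
  4-7: from resolve_slot, line 7
  8: from resolve_slot, line 8
  9: from update_gauge, line 12
  10-13: from update_gauge, line 17
  14: from update_gauge, line 18
  15: from audit_lot, line 31
  16: from merge_totals, line 22
  17: from main, line 48
  18: from locate_pivot, line 35
A correct fix: line 50: replace `seed_v` with `total`.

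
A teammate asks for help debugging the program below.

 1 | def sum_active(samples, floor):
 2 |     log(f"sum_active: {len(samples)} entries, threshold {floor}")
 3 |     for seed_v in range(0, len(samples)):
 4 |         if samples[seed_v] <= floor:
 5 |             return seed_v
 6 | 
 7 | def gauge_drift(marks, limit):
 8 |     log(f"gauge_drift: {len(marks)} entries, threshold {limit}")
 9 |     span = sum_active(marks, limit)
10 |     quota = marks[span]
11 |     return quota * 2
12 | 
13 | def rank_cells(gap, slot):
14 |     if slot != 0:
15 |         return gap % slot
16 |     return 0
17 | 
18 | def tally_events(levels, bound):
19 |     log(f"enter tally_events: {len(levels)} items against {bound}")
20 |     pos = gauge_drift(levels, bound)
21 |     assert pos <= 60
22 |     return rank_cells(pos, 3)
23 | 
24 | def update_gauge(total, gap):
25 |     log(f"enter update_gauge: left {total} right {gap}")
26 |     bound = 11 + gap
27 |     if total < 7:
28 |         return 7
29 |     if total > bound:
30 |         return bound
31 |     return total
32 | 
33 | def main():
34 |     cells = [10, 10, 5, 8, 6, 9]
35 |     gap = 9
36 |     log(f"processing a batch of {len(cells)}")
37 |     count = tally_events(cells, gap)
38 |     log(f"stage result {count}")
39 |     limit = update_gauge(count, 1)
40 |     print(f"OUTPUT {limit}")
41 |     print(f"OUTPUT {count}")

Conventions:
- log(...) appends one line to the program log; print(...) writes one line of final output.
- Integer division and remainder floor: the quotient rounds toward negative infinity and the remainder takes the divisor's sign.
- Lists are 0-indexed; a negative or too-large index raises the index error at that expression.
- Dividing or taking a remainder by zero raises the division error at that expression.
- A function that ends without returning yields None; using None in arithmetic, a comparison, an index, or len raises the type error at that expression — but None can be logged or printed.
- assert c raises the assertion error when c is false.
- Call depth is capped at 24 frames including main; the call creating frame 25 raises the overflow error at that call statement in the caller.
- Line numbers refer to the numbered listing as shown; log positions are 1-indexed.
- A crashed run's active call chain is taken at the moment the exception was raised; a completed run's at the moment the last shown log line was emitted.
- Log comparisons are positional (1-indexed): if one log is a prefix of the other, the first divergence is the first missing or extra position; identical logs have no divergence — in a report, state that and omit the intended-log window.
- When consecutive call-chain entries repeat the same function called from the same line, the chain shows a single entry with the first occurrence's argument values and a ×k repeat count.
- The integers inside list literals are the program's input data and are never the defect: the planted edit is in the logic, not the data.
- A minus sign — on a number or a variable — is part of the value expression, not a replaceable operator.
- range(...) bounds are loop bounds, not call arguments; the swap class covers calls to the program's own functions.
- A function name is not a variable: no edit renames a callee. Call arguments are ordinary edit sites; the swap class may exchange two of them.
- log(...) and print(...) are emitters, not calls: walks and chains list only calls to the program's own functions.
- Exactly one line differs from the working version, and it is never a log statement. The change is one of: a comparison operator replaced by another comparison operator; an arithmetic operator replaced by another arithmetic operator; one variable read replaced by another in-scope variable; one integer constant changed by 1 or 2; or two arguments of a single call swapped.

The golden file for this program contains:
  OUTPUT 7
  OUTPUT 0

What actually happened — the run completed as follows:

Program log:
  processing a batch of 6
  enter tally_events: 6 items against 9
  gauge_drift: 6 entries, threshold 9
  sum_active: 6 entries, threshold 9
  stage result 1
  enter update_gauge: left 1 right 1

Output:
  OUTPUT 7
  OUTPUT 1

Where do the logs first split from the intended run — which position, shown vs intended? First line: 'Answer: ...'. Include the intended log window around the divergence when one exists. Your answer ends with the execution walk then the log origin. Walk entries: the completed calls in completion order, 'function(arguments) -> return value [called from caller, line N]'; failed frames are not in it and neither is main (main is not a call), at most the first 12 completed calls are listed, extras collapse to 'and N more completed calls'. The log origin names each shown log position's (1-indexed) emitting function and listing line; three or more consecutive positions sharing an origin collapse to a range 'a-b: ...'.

Answer: at position 5 the run shows 'stage result 1' where the working version logs 'stage result 0'.
Intended log window:
  3: gauge_drift: 6 entries, threshold 9
  4: sum_active: 6 entries, threshold 9
  5: stage result 0
  6: enter update_gauge: left 0 right 1
Execution walk:
  sum_active([10, 10, 5, 8, 6, 9], 9) -> 2  [called from gauge_drift, line 9]
  gauge_drift([10, 10, 5, 8, 6, 9], 9) -> 10  [called from tally_events, line 20]
  rank_cells(10, 3) -> 1  [called from tally_events, line 22]
  tally_events([10, 10, 5, 8, 6, 9], 9) -> 1  [called from main, line 37]
  update_gauge(1, 1) -> 7  [called from main, line 39]
Log origin:
  1: from main, line 36
  2: from tally_events, line 19
  3: from gauge_drift, line 8
  4: from sum_active, line 2
  5: from main, line 38
  6: from update_gauge, line 25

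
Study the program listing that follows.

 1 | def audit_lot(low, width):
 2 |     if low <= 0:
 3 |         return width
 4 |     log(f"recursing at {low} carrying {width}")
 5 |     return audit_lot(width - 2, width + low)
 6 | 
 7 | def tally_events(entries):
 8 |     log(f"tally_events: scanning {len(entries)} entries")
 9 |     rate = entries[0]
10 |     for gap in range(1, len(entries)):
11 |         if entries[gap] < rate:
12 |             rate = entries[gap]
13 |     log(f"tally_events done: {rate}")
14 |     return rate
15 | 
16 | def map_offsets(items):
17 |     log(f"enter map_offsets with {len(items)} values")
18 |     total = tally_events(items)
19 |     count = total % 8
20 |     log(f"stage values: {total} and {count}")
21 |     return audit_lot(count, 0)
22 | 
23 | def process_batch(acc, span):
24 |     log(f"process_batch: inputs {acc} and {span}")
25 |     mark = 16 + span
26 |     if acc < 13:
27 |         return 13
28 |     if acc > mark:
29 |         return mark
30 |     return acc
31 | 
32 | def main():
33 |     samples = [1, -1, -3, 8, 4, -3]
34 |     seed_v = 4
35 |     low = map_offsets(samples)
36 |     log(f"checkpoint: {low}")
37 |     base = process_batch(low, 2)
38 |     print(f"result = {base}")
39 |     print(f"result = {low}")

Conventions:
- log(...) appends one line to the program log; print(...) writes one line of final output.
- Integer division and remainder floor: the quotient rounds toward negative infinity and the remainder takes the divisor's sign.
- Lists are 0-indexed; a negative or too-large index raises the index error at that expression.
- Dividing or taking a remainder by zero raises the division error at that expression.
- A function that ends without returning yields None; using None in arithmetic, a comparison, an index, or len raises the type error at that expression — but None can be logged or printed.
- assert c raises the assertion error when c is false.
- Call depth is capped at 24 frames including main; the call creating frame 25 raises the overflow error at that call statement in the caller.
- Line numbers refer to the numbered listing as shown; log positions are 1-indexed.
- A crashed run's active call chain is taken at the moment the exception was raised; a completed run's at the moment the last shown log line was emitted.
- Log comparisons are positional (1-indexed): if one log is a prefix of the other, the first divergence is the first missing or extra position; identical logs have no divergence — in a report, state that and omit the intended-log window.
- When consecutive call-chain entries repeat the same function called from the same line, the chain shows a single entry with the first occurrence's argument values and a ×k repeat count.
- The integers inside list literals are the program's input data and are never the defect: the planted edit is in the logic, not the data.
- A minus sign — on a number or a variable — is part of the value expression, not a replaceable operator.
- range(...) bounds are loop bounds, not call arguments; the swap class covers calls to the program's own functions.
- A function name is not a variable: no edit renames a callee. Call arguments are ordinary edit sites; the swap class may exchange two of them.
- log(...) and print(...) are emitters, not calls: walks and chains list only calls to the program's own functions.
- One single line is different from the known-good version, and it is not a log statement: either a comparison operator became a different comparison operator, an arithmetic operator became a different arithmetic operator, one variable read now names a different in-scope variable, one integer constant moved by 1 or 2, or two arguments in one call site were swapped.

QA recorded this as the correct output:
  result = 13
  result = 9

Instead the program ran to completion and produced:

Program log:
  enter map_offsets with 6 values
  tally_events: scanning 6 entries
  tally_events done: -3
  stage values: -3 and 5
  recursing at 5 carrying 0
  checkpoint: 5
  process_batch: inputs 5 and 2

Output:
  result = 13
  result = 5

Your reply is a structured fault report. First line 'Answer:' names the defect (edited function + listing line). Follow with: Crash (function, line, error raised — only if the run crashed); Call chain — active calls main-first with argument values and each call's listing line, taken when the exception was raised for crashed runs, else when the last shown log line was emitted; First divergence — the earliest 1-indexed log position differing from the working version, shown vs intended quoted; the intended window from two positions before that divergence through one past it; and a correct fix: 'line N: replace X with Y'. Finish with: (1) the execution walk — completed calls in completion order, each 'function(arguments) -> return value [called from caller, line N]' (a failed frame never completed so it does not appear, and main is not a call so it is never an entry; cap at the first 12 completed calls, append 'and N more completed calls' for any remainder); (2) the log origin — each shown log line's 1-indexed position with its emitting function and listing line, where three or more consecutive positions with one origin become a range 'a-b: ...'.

Answer: the defect is in audit_lot at line 5.
Key observation: The log first diverges at position 6: the faulty run prints 'checkpoint: 5' where the working version prints 'recursing at 3 carrying 5'.
Call chain: main -> process_batch(5, 2) (called at line 37).
First divergence: position 6; shown 'checkpoint: 5' vs intended 'recursing at 3 carrying 5'.
Intended log window:
  4: stage values: -3 and 5
  5: recursing at 5 carrying 0
  6: recursing at 3 carrying 5
  7: recursing at 1 carrying 8
Execution walk:
  tally_events([1, -1, -3, 8, 4, -3]) -> -3  [called from map_offsets, line 18]
  audit_lot(-2, 5) -> 5  [called from audit_lot, line 5]
  audit_lot(5, 0) -> 5  [called from map_offsets, line 21]
  map_offsets([1, -1, -3, 8, 4, -3]) -> 5  [called from main, line 35]
  process_batch(5, 2) -> 13  [called from main, line 37]
Origin of each log line:
  1: emitted by map_offsets (line 17)
  2: emitted by tally_events (line 8)
  3: emitted by tally_events (line 13)
  4: emitted by map_offsets (line 20)
  5: emitted by audit_lot (line 4)
  6: emitted by main (line 36)
  7: emitted by process_batch (line 24)
A correct fix: line 5: replace `width - 2` with `low - 2`.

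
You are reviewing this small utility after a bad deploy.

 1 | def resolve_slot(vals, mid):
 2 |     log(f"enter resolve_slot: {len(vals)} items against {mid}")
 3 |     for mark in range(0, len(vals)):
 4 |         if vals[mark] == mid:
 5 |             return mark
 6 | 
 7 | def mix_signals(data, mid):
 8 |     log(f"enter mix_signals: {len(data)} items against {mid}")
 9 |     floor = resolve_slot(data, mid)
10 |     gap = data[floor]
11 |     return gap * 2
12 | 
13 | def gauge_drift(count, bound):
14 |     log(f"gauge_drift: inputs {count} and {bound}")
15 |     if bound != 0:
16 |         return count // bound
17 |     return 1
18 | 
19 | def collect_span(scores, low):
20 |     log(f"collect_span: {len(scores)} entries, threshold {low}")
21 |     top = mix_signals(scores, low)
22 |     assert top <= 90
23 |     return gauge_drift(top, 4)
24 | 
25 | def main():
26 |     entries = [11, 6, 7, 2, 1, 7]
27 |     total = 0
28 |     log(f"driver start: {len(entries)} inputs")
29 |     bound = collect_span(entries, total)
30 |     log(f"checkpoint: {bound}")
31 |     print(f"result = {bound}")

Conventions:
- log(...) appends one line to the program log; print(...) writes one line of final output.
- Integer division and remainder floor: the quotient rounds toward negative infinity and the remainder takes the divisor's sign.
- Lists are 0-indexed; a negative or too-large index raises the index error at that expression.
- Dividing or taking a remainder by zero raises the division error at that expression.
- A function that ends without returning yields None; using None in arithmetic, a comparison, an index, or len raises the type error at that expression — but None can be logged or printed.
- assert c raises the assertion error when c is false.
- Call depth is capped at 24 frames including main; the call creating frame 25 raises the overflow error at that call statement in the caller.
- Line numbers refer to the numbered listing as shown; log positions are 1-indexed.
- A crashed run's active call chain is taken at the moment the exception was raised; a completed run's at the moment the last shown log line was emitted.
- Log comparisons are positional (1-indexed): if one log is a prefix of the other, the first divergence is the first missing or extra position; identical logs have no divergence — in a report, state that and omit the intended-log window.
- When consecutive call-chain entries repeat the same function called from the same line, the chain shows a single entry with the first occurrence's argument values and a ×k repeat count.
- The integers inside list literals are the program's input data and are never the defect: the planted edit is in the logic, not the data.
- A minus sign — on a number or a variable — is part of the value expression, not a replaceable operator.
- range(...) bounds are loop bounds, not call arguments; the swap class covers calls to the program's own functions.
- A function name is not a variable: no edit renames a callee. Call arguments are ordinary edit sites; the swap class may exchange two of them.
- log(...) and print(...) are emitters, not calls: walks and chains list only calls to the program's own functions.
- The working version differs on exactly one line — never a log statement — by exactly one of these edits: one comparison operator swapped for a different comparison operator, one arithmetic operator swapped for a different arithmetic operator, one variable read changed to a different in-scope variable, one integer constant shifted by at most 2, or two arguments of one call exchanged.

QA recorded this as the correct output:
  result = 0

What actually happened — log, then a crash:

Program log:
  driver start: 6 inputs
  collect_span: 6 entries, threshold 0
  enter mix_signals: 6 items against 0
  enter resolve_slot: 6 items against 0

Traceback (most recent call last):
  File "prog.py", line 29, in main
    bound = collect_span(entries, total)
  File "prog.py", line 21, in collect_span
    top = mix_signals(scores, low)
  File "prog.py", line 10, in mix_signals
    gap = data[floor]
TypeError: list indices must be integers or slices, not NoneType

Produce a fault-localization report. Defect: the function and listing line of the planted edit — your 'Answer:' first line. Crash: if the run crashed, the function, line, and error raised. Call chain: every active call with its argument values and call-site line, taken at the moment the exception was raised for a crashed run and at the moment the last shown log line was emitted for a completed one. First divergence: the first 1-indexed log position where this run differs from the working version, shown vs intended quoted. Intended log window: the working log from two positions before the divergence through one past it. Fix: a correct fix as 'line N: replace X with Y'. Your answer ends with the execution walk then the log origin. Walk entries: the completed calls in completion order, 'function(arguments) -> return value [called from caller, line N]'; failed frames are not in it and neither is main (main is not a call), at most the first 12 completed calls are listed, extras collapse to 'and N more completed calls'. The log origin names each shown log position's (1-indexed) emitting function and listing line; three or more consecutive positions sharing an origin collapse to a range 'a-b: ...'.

Answer: the defect is in main at line 27.
Key fact: Everything matches until log position 2, which reads 'collect_span: 6 entries, threshold 0' in place of 'collect_span: 6 entries, threshold 1'.
Crash: mix_signals, line 10, TypeError.
Call chain: main -> collect_span([11, 6, 7, 2, 1, 7], 0) (called at line 29) -> mix_signals([11, 6, 7, 2, 1, 7], 0) (called at line 21).
First divergence: position 2 — the shown line 'collect_span: 6 entries, threshold 0' should read 'collect_span: 6 entries, threshold 1'.
Intended log window:
  1: driver start: 6 inputs
  2: collect_span: 6 entries, threshold 1
  3: enter mix_signals: 6 items against 1
Execution walk:
  resolve_slot([11, 6, 7, 2, 1, 7], 0) -> None  [called from mix_signals, line 9]
Origin of each log line:
  1: emitted by main (line 28)
  2: emitted by collect_span (line 20)
  3: emitted by mix_signals (line 8)
  4: emitted by resolve_slot (line 2)
A correct fix: line 27: replace `0` with `1`.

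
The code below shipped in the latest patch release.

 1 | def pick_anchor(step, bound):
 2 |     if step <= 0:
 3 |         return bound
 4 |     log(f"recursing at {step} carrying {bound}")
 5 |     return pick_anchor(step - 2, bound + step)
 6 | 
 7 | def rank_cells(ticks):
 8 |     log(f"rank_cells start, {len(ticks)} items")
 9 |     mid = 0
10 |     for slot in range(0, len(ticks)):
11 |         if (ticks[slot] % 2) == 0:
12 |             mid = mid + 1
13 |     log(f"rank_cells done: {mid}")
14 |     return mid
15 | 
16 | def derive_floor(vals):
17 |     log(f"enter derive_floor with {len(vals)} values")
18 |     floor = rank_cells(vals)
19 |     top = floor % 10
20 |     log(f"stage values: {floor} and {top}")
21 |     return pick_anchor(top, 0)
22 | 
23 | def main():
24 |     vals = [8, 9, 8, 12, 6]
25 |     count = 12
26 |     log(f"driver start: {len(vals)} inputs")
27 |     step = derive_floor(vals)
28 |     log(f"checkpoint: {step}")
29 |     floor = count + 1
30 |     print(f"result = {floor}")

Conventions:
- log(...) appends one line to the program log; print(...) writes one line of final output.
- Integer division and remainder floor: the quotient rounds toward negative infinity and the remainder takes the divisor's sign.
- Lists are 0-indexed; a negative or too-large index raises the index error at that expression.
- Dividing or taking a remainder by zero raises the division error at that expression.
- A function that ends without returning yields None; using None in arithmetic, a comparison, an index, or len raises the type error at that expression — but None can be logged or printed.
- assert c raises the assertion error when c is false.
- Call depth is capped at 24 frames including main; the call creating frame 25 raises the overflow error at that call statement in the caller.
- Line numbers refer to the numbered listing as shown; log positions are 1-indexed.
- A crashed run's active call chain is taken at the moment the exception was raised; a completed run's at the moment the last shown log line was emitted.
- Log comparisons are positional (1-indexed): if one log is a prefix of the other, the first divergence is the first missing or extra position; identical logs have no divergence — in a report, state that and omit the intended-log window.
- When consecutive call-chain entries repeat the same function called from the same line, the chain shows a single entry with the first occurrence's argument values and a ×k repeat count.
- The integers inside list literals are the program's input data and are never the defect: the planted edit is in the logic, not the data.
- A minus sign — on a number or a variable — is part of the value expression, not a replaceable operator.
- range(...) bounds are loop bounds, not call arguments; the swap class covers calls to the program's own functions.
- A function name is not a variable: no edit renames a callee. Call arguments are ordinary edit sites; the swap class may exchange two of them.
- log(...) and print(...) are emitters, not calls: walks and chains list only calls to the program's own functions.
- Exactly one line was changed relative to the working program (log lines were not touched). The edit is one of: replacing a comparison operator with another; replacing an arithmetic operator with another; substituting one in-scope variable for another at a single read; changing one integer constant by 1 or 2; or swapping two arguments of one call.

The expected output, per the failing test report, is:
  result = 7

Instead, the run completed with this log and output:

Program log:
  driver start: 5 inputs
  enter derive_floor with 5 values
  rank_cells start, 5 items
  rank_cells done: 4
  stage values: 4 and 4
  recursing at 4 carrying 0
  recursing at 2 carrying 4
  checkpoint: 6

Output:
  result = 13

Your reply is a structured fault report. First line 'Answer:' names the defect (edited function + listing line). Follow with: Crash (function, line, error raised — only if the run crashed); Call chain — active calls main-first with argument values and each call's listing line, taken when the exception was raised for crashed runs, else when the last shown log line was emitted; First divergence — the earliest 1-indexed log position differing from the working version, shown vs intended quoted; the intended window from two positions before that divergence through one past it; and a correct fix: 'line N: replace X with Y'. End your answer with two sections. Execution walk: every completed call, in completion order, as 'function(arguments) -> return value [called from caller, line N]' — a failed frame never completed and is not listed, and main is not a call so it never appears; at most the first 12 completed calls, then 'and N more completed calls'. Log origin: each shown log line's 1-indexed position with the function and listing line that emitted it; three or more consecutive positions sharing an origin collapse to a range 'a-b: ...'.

Answer: the defect is in main at line 29.
Key fact: Every logged value matches the working version; the printed result is what differs.
Call chain: main.
First divergence: none; the two logs match at every position.
Execution walk:
  rank_cells([8, 9, 8, 12, 6]) -> 4  [called from derive_floor, line 18]
  pick_anchor(0, 6) -> 6  [called from pick_anchor, line 5]
  pick_anchor(2, 4) -> 6  [called from pick_anchor, line 5]
  pick_anchor(4, 0) -> 6  [called from derive_floor, line 21]
  derive_floor([8, 9, 8, 12, 6]) -> 6  [called from main, line 27]
Log line origins:
  1 — main, line 26
  2 — derive_floor, line 17
  3 — rank_cells, line 8
  4 — rank_cells, line 13
  5 — derive_floor, line 20
  6 — pick_anchor, line 4
  7 — pick_anchor, line 4
  8 — main, line 28
A correct fix: line 29: replace `count` with `step`.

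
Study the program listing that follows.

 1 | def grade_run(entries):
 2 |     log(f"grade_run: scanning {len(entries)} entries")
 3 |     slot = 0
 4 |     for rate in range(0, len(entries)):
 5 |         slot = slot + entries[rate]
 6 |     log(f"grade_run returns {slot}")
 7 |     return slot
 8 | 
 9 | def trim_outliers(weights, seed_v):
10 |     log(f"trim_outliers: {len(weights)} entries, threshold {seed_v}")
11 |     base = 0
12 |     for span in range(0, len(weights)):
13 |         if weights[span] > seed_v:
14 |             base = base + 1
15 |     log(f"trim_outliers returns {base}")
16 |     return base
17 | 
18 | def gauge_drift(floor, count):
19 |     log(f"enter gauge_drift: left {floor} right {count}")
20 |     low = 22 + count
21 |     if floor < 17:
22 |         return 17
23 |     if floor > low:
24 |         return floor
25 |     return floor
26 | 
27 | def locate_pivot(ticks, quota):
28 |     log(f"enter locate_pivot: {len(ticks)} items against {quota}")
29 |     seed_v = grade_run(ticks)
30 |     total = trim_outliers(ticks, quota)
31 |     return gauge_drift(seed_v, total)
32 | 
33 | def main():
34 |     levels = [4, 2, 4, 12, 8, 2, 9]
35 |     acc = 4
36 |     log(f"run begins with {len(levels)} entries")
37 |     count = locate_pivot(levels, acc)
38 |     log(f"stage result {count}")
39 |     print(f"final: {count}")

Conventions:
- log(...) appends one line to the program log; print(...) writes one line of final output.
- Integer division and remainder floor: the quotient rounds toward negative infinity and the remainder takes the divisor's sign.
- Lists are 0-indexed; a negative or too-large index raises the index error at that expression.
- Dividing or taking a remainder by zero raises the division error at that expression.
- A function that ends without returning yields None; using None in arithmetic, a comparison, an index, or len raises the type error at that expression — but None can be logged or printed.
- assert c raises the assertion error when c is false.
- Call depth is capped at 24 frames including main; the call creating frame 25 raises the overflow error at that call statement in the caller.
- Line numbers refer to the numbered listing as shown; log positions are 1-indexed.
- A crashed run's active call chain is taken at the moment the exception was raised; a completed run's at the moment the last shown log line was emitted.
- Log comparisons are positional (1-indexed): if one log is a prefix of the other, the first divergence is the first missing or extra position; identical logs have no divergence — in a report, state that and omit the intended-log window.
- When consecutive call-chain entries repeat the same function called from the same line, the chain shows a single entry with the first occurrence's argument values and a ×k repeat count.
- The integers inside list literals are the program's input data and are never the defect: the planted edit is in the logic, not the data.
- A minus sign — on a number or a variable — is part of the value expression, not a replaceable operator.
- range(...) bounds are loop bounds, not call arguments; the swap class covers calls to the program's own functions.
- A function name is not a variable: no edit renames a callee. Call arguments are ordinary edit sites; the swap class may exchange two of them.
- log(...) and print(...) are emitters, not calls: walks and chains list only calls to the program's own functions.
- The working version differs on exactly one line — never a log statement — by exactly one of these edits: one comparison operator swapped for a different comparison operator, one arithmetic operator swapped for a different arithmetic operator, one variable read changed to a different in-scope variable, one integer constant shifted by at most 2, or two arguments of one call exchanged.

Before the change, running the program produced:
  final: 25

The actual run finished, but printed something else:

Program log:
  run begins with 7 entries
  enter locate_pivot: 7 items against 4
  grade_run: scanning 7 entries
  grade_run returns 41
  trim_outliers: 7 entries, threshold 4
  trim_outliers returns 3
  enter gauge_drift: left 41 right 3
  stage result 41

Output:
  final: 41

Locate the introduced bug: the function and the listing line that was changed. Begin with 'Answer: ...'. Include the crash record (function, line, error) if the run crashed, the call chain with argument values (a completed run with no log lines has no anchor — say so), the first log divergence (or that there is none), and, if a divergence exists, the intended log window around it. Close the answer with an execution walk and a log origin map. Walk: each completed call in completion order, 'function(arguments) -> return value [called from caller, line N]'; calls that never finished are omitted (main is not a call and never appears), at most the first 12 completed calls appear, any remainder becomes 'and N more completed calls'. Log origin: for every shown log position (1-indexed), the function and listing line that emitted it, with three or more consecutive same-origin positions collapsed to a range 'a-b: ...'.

Answer: the defect is in gauge_drift at line 24.
The tell: The earliest visible damage is log position 8 — 'stage result 41' rather than the intended 'stage result 25'.
Call chain: main.
First divergence: position 8 — shown 'stage result 41', intended 'stage result 25'.
Intended log window:
  6: trim_outliers returns 3
  7: enter gauge_drift: left 41 right 3
  8: stage result 25
Execution walk:
  grade_run([4, 2, 4, 12, 8, 2, 9]) -> 41  [called from locate_pivot, line 29]
  trim_outliers([4, 2, 4, 12, 8, 2, 9], 4) -> 3  [called from locate_pivot, line 30]
  gauge_drift(41, 3) -> 41  [called from locate_pivot, line 31]
  locate_pivot([4, 2, 4, 12, 8, 2, 9], 4) -> 41  [called from main, line 37]
Log origins:
  1: logged in main at line 36
  2: logged in locate_pivot at line 28
  3: logged in grade_run at line 2
  4: logged in grade_run at line 6
  5: logged in trim_outliers at line 10
  6: logged in trim_outliers at line 15
  7: logged in gauge_drift at line 19
  8: logged in main at line 38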